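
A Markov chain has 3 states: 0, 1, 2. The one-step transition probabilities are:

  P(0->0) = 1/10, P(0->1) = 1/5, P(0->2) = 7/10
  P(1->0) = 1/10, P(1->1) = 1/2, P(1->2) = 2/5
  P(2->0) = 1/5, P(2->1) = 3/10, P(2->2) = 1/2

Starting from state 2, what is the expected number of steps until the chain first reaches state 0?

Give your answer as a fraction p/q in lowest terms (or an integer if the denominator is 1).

Answer: 80/13

Derivation:
Let h_i = expected steps to first reach 0 from state i.
Boundary: h_0 = 0.
First-step equations for the other states:
  h_1 = 1 + 1/10*h_0 + 1/2*h_1 + 2/5*h_2
  h_2 = 1 + 1/5*h_0 + 3/10*h_1 + 1/2*h_2

Substituting h_0 = 0 and rearranging gives the linear system (I - Q) h = 1:
  [1/2, -2/5] . (h_1, h_2) = 1
  [-3/10, 1/2] . (h_1, h_2) = 1

Solving yields:
  h_1 = 90/13
  h_2 = 80/13

Starting state is 2, so the expected hitting time is h_2 = 80/13.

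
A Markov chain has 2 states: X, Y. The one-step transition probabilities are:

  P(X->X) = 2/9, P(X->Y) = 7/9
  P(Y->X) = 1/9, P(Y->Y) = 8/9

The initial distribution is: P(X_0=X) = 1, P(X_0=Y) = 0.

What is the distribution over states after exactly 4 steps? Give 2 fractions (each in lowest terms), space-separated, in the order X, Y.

Propagating the distribution step by step (d_{t+1} = d_t * P):
d_0 = (X=1, Y=0)
  d_1[X] = 1*2/9 + 0*1/9 = 2/9
  d_1[Y] = 1*7/9 + 0*8/9 = 7/9
d_1 = (X=2/9, Y=7/9)
  d_2[X] = 2/9*2/9 + 7/9*1/9 = 11/81
  d_2[Y] = 2/9*7/9 + 7/9*8/9 = 70/81
d_2 = (X=11/81, Y=70/81)
  d_3[X] = 11/81*2/9 + 70/81*1/9 = 92/729
  d_3[Y] = 11/81*7/9 + 70/81*8/9 = 637/729
d_3 = (X=92/729, Y=637/729)
  d_4[X] = 92/729*2/9 + 637/729*1/9 = 821/6561
  d_4[Y] = 92/729*7/9 + 637/729*8/9 = 5740/6561
d_4 = (X=821/6561, Y=5740/6561)

Answer: 821/6561 5740/6561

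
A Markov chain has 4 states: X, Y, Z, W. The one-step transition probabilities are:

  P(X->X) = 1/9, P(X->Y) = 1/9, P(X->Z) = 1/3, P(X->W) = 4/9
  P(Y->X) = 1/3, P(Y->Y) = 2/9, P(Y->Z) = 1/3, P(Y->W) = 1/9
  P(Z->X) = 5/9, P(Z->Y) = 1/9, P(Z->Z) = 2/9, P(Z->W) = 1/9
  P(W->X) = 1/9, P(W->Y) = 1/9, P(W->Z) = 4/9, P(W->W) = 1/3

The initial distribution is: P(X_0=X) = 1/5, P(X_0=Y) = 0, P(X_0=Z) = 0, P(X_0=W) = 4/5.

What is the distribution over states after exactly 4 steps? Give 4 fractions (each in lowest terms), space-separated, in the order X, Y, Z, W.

Answer: 617/2187 820/6561 10742/32805 8708/32805

Derivation:
Propagating the distribution step by step (d_{t+1} = d_t * P):
d_0 = (X=1/5, Y=0, Z=0, W=4/5)
  d_1[X] = 1/5*1/9 + 0*1/3 + 0*5/9 + 4/5*1/9 = 1/9
  d_1[Y] = 1/5*1/9 + 0*2/9 + 0*1/9 + 4/5*1/9 = 1/9
  d_1[Z] = 1/5*1/3 + 0*1/3 + 0*2/9 + 4/5*4/9 = 19/45
  d_1[W] = 1/5*4/9 + 0*1/9 + 0*1/9 + 4/5*1/3 = 16/45
d_1 = (X=1/9, Y=1/9, Z=19/45, W=16/45)
  d_2[X] = 1/9*1/9 + 1/9*1/3 + 19/45*5/9 + 16/45*1/9 = 131/405
  d_2[Y] = 1/9*1/9 + 1/9*2/9 + 19/45*1/9 + 16/45*1/9 = 10/81
  d_2[Z] = 1/9*1/3 + 1/9*1/3 + 19/45*2/9 + 16/45*4/9 = 44/135
  d_2[W] = 1/9*4/9 + 1/9*1/9 + 19/45*1/9 + 16/45*1/3 = 92/405
d_2 = (X=131/405, Y=10/81, Z=44/135, W=92/405)
  d_3[X] = 131/405*1/9 + 10/81*1/3 + 44/135*5/9 + 92/405*1/9 = 1033/3645
  d_3[Y] = 131/405*1/9 + 10/81*2/9 + 44/135*1/9 + 92/405*1/9 = 91/729
  d_3[Z] = 131/405*1/3 + 10/81*1/3 + 44/135*2/9 + 92/405*4/9 = 235/729
  d_3[W] = 131/405*4/9 + 10/81*1/9 + 44/135*1/9 + 92/405*1/3 = 982/3645
d_3 = (X=1033/3645, Y=91/729, Z=235/729, W=982/3645)
  d_4[X] = 1033/3645*1/9 + 91/729*1/3 + 235/729*5/9 + 982/3645*1/9 = 617/2187
  d_4[Y] = 1033/3645*1/9 + 91/729*2/9 + 235/729*1/9 + 982/3645*1/9 = 820/6561
  d_4[Z] = 1033/3645*1/3 + 91/729*1/3 + 235/729*2/9 + 982/3645*4/9 = 10742/32805
  d_4[W] = 1033/3645*4/9 + 91/729*1/9 + 235/729*1/9 + 982/3645*1/3 = 8708/32805
d_4 = (X=617/2187, Y=820/6561, Z=10742/32805, W=8708/32805)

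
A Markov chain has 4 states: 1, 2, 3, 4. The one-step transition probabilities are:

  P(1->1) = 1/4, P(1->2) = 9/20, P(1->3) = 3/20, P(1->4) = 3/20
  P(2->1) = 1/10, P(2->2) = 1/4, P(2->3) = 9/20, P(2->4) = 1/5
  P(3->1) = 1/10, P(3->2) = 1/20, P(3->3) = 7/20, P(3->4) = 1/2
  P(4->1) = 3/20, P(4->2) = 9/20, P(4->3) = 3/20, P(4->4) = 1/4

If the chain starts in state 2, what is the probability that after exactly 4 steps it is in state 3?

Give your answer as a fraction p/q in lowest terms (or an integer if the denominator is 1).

Answer: 1449/5000

Derivation:
Computing P^4 by repeated multiplication:
P^1 =
  1: [1/4, 9/20, 3/20, 3/20]
  2: [1/10, 1/4, 9/20, 1/5]
  3: [1/10, 1/20, 7/20, 1/2]
  4: [3/20, 9/20, 3/20, 1/4]
P^2 =
  1: [29/200, 3/10, 63/200, 6/25]
  2: [1/8, 11/50, 63/200, 17/50]
  3: [7/50, 3/10, 47/200, 13/40]
  4: [27/200, 3/10, 63/200, 1/4]
P^3 =
  1: [107/800, 33/125, 303/1000, 1197/4000]
  2: [543/4000, 7/25, 279/1000, 1221/4000]
  3: [549/4000, 37/125, 287/1000, 1119/4000]
  4: [531/4000, 33/125, 303/1000, 1201/4000]
P^4 =
  1: [5401/40000, 69/250, 1449/5000, 11967/40000]
  2: [217/1600, 353/1250, 1449/5000, 11687/40000]
  3: [5383/40000, 69/250, 1481/5000, 11729/40000]
  4: [5397/40000, 69/250, 1449/5000, 11971/40000]

(P^4)[2 -> 3] = 1449/5000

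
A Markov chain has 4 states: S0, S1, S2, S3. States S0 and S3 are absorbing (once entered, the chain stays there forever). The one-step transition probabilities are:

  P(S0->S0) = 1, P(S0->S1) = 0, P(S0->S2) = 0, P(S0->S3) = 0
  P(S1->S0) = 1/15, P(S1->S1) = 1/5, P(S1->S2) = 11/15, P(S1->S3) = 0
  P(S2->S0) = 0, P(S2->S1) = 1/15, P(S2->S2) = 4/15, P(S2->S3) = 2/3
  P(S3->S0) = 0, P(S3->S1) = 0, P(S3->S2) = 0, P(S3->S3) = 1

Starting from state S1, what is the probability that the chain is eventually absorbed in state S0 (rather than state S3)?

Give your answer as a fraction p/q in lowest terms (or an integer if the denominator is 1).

Answer: 1/11

Derivation:
Let a_i = P(absorbed in S0 | start in state i).
Boundary conditions: a_S0 = 1, a_S3 = 0.
For each transient state i, a_i = sum_j P(i->j) * a_j:
  a_S1 = 1/15*a_S0 + 1/5*a_S1 + 11/15*a_S2 + 0*a_S3
  a_S2 = 0*a_S0 + 1/15*a_S1 + 4/15*a_S2 + 2/3*a_S3

Substituting a_S0 = 1 and a_S3 = 0, rearrange to (I - Q) a = r where r[i] = P(i -> S0):
  [4/5, -11/15] . (a_S1, a_S2) = 1/15
  [-1/15, 11/15] . (a_S1, a_S2) = 0

Solving yields:
  a_S1 = 1/11
  a_S2 = 1/121

Starting state is S1, so the absorption probability is a_S1 = 1/11.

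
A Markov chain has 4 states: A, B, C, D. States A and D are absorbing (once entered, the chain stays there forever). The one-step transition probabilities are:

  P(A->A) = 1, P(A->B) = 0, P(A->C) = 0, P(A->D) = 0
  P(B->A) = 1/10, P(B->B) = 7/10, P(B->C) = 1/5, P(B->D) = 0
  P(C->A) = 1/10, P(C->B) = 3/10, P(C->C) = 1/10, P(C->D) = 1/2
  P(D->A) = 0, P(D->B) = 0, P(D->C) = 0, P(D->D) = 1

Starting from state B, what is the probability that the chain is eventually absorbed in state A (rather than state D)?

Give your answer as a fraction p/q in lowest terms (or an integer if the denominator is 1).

Answer: 11/21

Derivation:
Let a_i = P(absorbed in A | start in state i).
Boundary conditions: a_A = 1, a_D = 0.
For each transient state i, a_i = sum_j P(i->j) * a_j:
  a_B = 1/10*a_A + 7/10*a_B + 1/5*a_C + 0*a_D
  a_C = 1/10*a_A + 3/10*a_B + 1/10*a_C + 1/2*a_D

Substituting a_A = 1 and a_D = 0, rearrange to (I - Q) a = r where r[i] = P(i -> A):
  [3/10, -1/5] . (a_B, a_C) = 1/10
  [-3/10, 9/10] . (a_B, a_C) = 1/10

Solving yields:
  a_B = 11/21
  a_C = 2/7

Starting state is B, so the absorption probability is a_B = 11/21.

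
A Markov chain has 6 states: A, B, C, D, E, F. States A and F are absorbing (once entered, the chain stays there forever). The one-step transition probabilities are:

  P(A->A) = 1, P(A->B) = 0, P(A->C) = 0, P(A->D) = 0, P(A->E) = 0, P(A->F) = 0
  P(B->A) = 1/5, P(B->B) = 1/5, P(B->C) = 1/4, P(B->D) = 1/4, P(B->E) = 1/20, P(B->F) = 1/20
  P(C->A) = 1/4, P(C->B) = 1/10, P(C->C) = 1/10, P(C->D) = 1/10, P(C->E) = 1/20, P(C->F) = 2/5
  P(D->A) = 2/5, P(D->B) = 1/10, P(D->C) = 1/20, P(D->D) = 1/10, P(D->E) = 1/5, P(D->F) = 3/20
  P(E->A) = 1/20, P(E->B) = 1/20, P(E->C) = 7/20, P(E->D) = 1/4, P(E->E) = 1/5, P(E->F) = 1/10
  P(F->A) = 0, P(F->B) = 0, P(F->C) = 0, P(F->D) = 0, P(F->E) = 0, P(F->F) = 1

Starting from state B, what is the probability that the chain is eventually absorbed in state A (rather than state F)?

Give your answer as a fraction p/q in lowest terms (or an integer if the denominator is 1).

Answer: 13748/22031

Derivation:
Let a_i = P(absorbed in A | start in state i).
Boundary conditions: a_A = 1, a_F = 0.
For each transient state i, a_i = sum_j P(i->j) * a_j:
  a_B = 1/5*a_A + 1/5*a_B + 1/4*a_C + 1/4*a_D + 1/20*a_E + 1/20*a_F
  a_C = 1/4*a_A + 1/10*a_B + 1/10*a_C + 1/10*a_D + 1/20*a_E + 2/5*a_F
  a_D = 2/5*a_A + 1/10*a_B + 1/20*a_C + 1/10*a_D + 1/5*a_E + 3/20*a_F
  a_E = 1/20*a_A + 1/20*a_B + 7/20*a_C + 1/4*a_D + 1/5*a_E + 1/10*a_F

Substituting a_A = 1 and a_F = 0, rearrange to (I - Q) a = r where r[i] = P(i -> A):
  [4/5, -1/4, -1/4, -1/20] . (a_B, a_C, a_D, a_E) = 1/5
  [-1/10, 9/10, -1/10, -1/20] . (a_B, a_C, a_D, a_E) = 1/4
  [-1/10, -1/20, 9/10, -1/5] . (a_B, a_C, a_D, a_E) = 2/5
  [-1/20, -7/20, -1/4, 4/5] . (a_B, a_C, a_D, a_E) = 1/20

Solving yields:
  a_B = 13748/22031
  a_C = 9850/22031
  a_D = 14315/22031
  a_E = 11019/22031

Starting state is B, so the absorption probability is a_B = 13748/22031.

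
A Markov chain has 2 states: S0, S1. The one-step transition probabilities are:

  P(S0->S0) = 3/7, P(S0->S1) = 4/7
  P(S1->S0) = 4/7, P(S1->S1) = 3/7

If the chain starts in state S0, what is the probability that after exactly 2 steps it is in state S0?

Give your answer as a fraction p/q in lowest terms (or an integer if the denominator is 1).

Computing P^2 by repeated multiplication:
P^1 =
  S0: [3/7, 4/7]
  S1: [4/7, 3/7]
P^2 =
  S0: [25/49, 24/49]
  S1: [24/49, 25/49]

(P^2)[S0 -> S0] = 25/49

Answer: 25/49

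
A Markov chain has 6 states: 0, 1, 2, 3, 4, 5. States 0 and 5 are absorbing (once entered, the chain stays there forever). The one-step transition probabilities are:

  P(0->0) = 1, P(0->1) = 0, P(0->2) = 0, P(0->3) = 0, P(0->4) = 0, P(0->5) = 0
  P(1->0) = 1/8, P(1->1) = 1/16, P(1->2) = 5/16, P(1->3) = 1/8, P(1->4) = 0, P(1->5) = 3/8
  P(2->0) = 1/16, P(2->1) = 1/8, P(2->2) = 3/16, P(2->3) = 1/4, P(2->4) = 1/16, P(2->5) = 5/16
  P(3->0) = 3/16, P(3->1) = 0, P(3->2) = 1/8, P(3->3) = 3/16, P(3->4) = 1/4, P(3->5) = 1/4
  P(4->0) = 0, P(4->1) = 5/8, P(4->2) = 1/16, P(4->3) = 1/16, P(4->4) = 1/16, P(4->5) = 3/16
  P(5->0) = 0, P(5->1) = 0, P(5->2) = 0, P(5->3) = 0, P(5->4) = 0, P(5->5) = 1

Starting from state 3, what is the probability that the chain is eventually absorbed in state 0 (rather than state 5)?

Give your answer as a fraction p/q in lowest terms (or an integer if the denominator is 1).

Answer: 2514/7601

Derivation:
Let a_i = P(absorbed in 0 | start in state i).
Boundary conditions: a_0 = 1, a_5 = 0.
For each transient state i, a_i = sum_j P(i->j) * a_j:
  a_1 = 1/8*a_0 + 1/16*a_1 + 5/16*a_2 + 1/8*a_3 + 0*a_4 + 3/8*a_5
  a_2 = 1/16*a_0 + 1/8*a_1 + 3/16*a_2 + 1/4*a_3 + 1/16*a_4 + 5/16*a_5
  a_3 = 3/16*a_0 + 0*a_1 + 1/8*a_2 + 3/16*a_3 + 1/4*a_4 + 1/4*a_5
  a_4 = 0*a_0 + 5/8*a_1 + 1/16*a_2 + 1/16*a_3 + 1/16*a_4 + 3/16*a_5

Substituting a_0 = 1 and a_5 = 0, rearrange to (I - Q) a = r where r[i] = P(i -> 0):
  [15/16, -5/16, -1/8, 0] . (a_1, a_2, a_3, a_4) = 1/8
  [-1/8, 13/16, -1/4, -1/16] . (a_1, a_2, a_3, a_4) = 1/16
  [0, -1/8, 13/16, -1/4] . (a_1, a_2, a_3, a_4) = 3/16
  [-5/8, -1/16, -1/16, 15/16] . (a_1, a_2, a_3, a_4) = 0

Solving yields:
  a_1 = 353/1382
  a_2 = 3557/15202
  a_3 = 2514/7601
  a_4 = 3161/15202

Starting state is 3, so the absorption probability is a_3 = 2514/7601.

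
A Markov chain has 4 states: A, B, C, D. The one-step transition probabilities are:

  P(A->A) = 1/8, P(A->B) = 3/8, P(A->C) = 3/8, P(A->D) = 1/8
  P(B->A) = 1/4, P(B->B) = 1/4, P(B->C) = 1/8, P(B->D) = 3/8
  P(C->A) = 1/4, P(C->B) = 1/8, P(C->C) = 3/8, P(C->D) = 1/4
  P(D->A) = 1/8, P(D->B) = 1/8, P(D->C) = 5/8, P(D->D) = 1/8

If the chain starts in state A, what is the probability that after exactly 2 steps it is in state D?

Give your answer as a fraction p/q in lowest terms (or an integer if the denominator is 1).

Computing P^2 by repeated multiplication:
P^1 =
  A: [1/8, 3/8, 3/8, 1/8]
  B: [1/4, 1/4, 1/8, 3/8]
  C: [1/4, 1/8, 3/8, 1/4]
  D: [1/8, 1/8, 5/8, 1/8]
P^2 =
  A: [7/32, 13/64, 5/16, 17/64]
  B: [11/64, 7/32, 13/32, 13/64]
  C: [3/16, 13/64, 13/32, 13/64]
  D: [7/32, 11/64, 3/8, 15/64]

(P^2)[A -> D] = 17/64

Answer: 17/64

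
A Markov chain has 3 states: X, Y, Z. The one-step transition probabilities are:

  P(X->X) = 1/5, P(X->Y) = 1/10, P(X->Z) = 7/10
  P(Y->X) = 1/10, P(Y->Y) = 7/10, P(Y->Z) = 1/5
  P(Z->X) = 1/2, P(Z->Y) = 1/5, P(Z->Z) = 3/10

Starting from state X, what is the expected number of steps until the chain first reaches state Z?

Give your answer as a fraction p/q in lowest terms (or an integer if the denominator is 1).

Answer: 40/23

Derivation:
Let h_i = expected steps to first reach Z from state i.
Boundary: h_Z = 0.
First-step equations for the other states:
  h_X = 1 + 1/5*h_X + 1/10*h_Y + 7/10*h_Z
  h_Y = 1 + 1/10*h_X + 7/10*h_Y + 1/5*h_Z

Substituting h_Z = 0 and rearranging gives the linear system (I - Q) h = 1:
  [4/5, -1/10] . (h_X, h_Y) = 1
  [-1/10, 3/10] . (h_X, h_Y) = 1

Solving yields:
  h_X = 40/23
  h_Y = 90/23

Starting state is X, so the expected hitting time is h_X = 40/23.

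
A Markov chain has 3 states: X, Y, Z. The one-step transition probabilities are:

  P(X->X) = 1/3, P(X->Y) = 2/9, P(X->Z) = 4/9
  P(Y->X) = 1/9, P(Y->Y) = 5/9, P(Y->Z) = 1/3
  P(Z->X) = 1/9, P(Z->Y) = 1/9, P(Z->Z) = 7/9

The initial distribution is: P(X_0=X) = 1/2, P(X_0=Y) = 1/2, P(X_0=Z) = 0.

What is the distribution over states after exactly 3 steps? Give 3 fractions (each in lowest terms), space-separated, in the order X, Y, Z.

Propagating the distribution step by step (d_{t+1} = d_t * P):
d_0 = (X=1/2, Y=1/2, Z=0)
  d_1[X] = 1/2*1/3 + 1/2*1/9 + 0*1/9 = 2/9
  d_1[Y] = 1/2*2/9 + 1/2*5/9 + 0*1/9 = 7/18
  d_1[Z] = 1/2*4/9 + 1/2*1/3 + 0*7/9 = 7/18
d_1 = (X=2/9, Y=7/18, Z=7/18)
  d_2[X] = 2/9*1/3 + 7/18*1/9 + 7/18*1/9 = 13/81
  d_2[Y] = 2/9*2/9 + 7/18*5/9 + 7/18*1/9 = 25/81
  d_2[Z] = 2/9*4/9 + 7/18*1/3 + 7/18*7/9 = 43/81
d_2 = (X=13/81, Y=25/81, Z=43/81)
  d_3[X] = 13/81*1/3 + 25/81*1/9 + 43/81*1/9 = 107/729
  d_3[Y] = 13/81*2/9 + 25/81*5/9 + 43/81*1/9 = 194/729
  d_3[Z] = 13/81*4/9 + 25/81*1/3 + 43/81*7/9 = 428/729
d_3 = (X=107/729, Y=194/729, Z=428/729)

Answer: 107/729 194/729 428/729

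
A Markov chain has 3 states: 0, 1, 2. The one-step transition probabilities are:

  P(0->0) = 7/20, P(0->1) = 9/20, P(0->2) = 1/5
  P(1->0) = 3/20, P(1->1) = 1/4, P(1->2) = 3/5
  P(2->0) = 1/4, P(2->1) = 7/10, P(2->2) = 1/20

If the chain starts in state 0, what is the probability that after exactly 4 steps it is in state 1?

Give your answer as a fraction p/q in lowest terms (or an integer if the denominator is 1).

Computing P^4 by repeated multiplication:
P^1 =
  0: [7/20, 9/20, 1/5]
  1: [3/20, 1/4, 3/5]
  2: [1/4, 7/10, 1/20]
P^2 =
  0: [6/25, 41/100, 7/20]
  1: [6/25, 11/20, 21/100]
  2: [41/200, 129/400, 189/400]
P^3 =
  0: [233/1000, 911/2000, 623/2000]
  1: [219/1000, 157/400, 777/2000]
  2: [953/4000, 4029/8000, 413/1600]
P^4 =
  0: [911/4000, 17471/40000, 13419/40000]
  1: [4653/20000, 3749/8000, 11949/40000]
  2: [17877/80000, 66209/160000, 58037/160000]

(P^4)[0 -> 1] = 17471/40000

Answer: 17471/40000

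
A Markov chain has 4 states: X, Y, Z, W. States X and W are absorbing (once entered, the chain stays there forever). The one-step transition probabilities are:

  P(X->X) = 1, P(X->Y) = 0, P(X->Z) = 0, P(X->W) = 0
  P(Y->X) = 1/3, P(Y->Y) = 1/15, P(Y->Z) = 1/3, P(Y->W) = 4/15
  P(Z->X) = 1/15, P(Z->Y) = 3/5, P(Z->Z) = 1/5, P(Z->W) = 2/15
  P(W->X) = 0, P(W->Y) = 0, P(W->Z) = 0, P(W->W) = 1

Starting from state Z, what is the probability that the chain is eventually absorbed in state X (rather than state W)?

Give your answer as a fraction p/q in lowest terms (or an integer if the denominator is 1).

Let a_i = P(absorbed in X | start in state i).
Boundary conditions: a_X = 1, a_W = 0.
For each transient state i, a_i = sum_j P(i->j) * a_j:
  a_Y = 1/3*a_X + 1/15*a_Y + 1/3*a_Z + 4/15*a_W
  a_Z = 1/15*a_X + 3/5*a_Y + 1/5*a_Z + 2/15*a_W

Substituting a_X = 1 and a_W = 0, rearrange to (I - Q) a = r where r[i] = P(i -> X):
  [14/15, -1/3] . (a_Y, a_Z) = 1/3
  [-3/5, 4/5] . (a_Y, a_Z) = 1/15

Solving yields:
  a_Y = 65/123
  a_Z = 59/123

Starting state is Z, so the absorption probability is a_Z = 59/123.

Answer: 59/123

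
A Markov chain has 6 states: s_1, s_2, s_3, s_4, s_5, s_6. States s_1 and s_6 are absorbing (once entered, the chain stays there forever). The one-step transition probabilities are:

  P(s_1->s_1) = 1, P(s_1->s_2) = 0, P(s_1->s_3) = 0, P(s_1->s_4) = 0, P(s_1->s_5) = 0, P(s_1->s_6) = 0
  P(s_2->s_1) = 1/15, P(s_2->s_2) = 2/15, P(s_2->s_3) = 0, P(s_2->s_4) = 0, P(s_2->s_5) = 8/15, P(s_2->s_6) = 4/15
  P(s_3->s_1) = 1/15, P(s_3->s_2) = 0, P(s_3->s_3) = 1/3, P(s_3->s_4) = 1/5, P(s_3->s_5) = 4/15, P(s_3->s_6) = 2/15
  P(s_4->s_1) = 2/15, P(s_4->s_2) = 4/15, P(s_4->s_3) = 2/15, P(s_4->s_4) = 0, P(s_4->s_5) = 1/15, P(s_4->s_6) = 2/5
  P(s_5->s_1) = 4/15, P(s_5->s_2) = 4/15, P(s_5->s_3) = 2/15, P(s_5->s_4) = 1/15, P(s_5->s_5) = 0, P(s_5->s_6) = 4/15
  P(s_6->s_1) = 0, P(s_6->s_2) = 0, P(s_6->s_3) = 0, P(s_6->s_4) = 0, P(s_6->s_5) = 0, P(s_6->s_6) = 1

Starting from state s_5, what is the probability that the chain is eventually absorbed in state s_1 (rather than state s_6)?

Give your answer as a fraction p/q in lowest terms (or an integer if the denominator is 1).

Answer: 280/659

Derivation:
Let a_i = P(absorbed in s_1 | start in state i).
Boundary conditions: a_s_1 = 1, a_s_6 = 0.
For each transient state i, a_i = sum_j P(i->j) * a_j:
  a_s_2 = 1/15*a_s_1 + 2/15*a_s_2 + 0*a_s_3 + 0*a_s_4 + 8/15*a_s_5 + 4/15*a_s_6
  a_s_3 = 1/15*a_s_1 + 0*a_s_2 + 1/3*a_s_3 + 1/5*a_s_4 + 4/15*a_s_5 + 2/15*a_s_6
  a_s_4 = 2/15*a_s_1 + 4/15*a_s_2 + 2/15*a_s_3 + 0*a_s_4 + 1/15*a_s_5 + 2/5*a_s_6
  a_s_5 = 4/15*a_s_1 + 4/15*a_s_2 + 2/15*a_s_3 + 1/15*a_s_4 + 0*a_s_5 + 4/15*a_s_6

Substituting a_s_1 = 1 and a_s_6 = 0, rearrange to (I - Q) a = r where r[i] = P(i -> s_1):
  [13/15, 0, 0, -8/15] . (a_s_2, a_s_3, a_s_4, a_s_5) = 1/15
  [0, 2/3, -1/5, -4/15] . (a_s_2, a_s_3, a_s_4, a_s_5) = 1/15
  [-4/15, -2/15, 1, -1/15] . (a_s_2, a_s_3, a_s_4, a_s_5) = 2/15
  [-4/15, -2/15, -1/15, 1] . (a_s_2, a_s_3, a_s_4, a_s_5) = 4/15

Solving yields:
  a_s_2 = 223/659
  a_s_3 = 3795/10544
  a_s_4 = 1581/5272
  a_s_5 = 280/659

Starting state is s_5, so the absorption probability is a_s_5 = 280/659.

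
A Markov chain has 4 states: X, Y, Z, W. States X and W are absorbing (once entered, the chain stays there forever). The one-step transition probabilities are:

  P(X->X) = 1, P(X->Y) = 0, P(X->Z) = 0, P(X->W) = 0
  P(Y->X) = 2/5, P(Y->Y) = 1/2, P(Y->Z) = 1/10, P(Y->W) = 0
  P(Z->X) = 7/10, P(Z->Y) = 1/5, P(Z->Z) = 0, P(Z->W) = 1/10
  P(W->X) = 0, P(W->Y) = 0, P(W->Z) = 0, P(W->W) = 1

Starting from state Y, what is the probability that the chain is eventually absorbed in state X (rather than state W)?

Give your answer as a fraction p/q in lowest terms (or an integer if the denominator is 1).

Answer: 47/48

Derivation:
Let a_i = P(absorbed in X | start in state i).
Boundary conditions: a_X = 1, a_W = 0.
For each transient state i, a_i = sum_j P(i->j) * a_j:
  a_Y = 2/5*a_X + 1/2*a_Y + 1/10*a_Z + 0*a_W
  a_Z = 7/10*a_X + 1/5*a_Y + 0*a_Z + 1/10*a_W

Substituting a_X = 1 and a_W = 0, rearrange to (I - Q) a = r where r[i] = P(i -> X):
  [1/2, -1/10] . (a_Y, a_Z) = 2/5
  [-1/5, 1] . (a_Y, a_Z) = 7/10

Solving yields:
  a_Y = 47/48
  a_Z = 43/48

Starting state is Y, so the absorption probability is a_Y = 47/48.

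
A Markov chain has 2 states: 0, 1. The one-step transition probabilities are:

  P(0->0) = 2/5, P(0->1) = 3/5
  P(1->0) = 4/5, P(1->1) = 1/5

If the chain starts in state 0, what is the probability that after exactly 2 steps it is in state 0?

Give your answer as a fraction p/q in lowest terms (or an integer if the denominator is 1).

Answer: 16/25

Derivation:
Computing P^2 by repeated multiplication:
P^1 =
  0: [2/5, 3/5]
  1: [4/5, 1/5]
P^2 =
  0: [16/25, 9/25]
  1: [12/25, 13/25]

(P^2)[0 -> 0] = 16/25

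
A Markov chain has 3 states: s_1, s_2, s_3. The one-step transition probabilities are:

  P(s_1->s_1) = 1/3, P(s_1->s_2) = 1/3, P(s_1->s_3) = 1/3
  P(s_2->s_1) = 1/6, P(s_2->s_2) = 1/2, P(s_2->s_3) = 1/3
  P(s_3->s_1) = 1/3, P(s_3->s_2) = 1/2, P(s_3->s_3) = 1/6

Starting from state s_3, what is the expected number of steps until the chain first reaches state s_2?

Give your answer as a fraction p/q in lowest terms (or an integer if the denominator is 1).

Answer: 9/4

Derivation:
Let h_i = expected steps to first reach s_2 from state i.
Boundary: h_s_2 = 0.
First-step equations for the other states:
  h_s_1 = 1 + 1/3*h_s_1 + 1/3*h_s_2 + 1/3*h_s_3
  h_s_3 = 1 + 1/3*h_s_1 + 1/2*h_s_2 + 1/6*h_s_3

Substituting h_s_2 = 0 and rearranging gives the linear system (I - Q) h = 1:
  [2/3, -1/3] . (h_s_1, h_s_3) = 1
  [-1/3, 5/6] . (h_s_1, h_s_3) = 1

Solving yields:
  h_s_1 = 21/8
  h_s_3 = 9/4

Starting state is s_3, so the expected hitting time is h_s_3 = 9/4.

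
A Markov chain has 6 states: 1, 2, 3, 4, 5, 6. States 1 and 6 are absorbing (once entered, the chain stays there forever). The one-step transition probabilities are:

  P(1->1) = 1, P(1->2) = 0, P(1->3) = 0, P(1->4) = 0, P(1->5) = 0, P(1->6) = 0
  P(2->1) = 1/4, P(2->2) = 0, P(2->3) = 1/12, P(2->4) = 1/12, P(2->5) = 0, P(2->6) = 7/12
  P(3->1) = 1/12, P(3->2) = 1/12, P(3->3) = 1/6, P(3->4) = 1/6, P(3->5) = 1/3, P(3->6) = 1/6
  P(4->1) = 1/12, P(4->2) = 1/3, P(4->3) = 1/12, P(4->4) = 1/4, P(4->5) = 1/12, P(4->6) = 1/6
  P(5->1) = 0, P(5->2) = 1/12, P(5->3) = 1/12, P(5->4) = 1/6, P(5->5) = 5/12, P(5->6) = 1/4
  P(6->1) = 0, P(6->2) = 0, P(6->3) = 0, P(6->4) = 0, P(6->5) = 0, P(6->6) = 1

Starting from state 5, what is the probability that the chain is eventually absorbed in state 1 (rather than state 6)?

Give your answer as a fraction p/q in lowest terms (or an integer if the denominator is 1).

Answer: 982/6127

Derivation:
Let a_i = P(absorbed in 1 | start in state i).
Boundary conditions: a_1 = 1, a_6 = 0.
For each transient state i, a_i = sum_j P(i->j) * a_j:
  a_2 = 1/4*a_1 + 0*a_2 + 1/12*a_3 + 1/12*a_4 + 0*a_5 + 7/12*a_6
  a_3 = 1/12*a_1 + 1/12*a_2 + 1/6*a_3 + 1/6*a_4 + 1/3*a_5 + 1/6*a_6
  a_4 = 1/12*a_1 + 1/3*a_2 + 1/12*a_3 + 1/4*a_4 + 1/12*a_5 + 1/6*a_6
  a_5 = 0*a_1 + 1/12*a_2 + 1/12*a_3 + 1/6*a_4 + 5/12*a_5 + 1/4*a_6

Substituting a_1 = 1 and a_6 = 0, rearrange to (I - Q) a = r where r[i] = P(i -> 1):
  [1, -1/12, -1/12, 0] . (a_2, a_3, a_4, a_5) = 1/4
  [-1/12, 5/6, -1/6, -1/3] . (a_2, a_3, a_4, a_5) = 1/12
  [-1/3, -1/12, 3/4, -1/12] . (a_2, a_3, a_4, a_5) = 1/12
  [-1/12, -1/12, -1/6, 7/12] . (a_2, a_3, a_4, a_5) = 0

Solving yields:
  a_2 = 1807/6127
  a_3 = 1539/6127
  a_4 = 1764/6127
  a_5 = 982/6127

Starting state is 5, so the absorption probability is a_5 = 982/6127.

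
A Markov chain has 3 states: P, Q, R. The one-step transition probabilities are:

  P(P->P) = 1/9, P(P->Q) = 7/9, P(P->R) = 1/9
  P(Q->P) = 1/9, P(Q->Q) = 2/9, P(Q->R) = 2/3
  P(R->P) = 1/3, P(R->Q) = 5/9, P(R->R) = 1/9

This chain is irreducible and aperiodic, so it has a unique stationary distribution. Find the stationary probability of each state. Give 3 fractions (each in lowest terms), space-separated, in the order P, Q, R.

Answer: 13/68 61/136 49/136

Derivation:
The stationary distribution satisfies pi = pi * P, i.e.:
  pi_P = 1/9*pi_P + 1/9*pi_Q + 1/3*pi_R
  pi_Q = 7/9*pi_P + 2/9*pi_Q + 5/9*pi_R
  pi_R = 1/9*pi_P + 2/3*pi_Q + 1/9*pi_R
with normalization: pi_P + pi_Q + pi_R = 1.

Using the first 2 balance equations plus normalization, the linear system A*pi = b is:
  [-8/9, 1/9, 1/3] . pi = 0
  [7/9, -7/9, 5/9] . pi = 0
  [1, 1, 1] . pi = 1

Solving yields:
  pi_P = 13/68
  pi_Q = 61/136
  pi_R = 49/136

Verification (pi * P):
  13/68*1/9 + 61/136*1/9 + 49/136*1/3 = 13/68 = pi_P  (ok)
  13/68*7/9 + 61/136*2/9 + 49/136*5/9 = 61/136 = pi_Q  (ok)
  13/68*1/9 + 61/136*2/3 + 49/136*1/9 = 49/136 = pi_R  (ok)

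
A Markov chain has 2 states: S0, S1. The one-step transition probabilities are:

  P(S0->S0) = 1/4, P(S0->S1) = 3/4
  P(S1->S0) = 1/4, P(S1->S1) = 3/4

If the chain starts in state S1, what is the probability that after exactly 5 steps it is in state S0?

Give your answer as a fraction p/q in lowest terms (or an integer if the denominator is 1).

Computing P^5 by repeated multiplication:
P^1 =
  S0: [1/4, 3/4]
  S1: [1/4, 3/4]
P^2 =
  S0: [1/4, 3/4]
  S1: [1/4, 3/4]
P^3 =
  S0: [1/4, 3/4]
  S1: [1/4, 3/4]
P^4 =
  S0: [1/4, 3/4]
  S1: [1/4, 3/4]
P^5 =
  S0: [1/4, 3/4]
  S1: [1/4, 3/4]

(P^5)[S1 -> S0] = 1/4

Answer: 1/4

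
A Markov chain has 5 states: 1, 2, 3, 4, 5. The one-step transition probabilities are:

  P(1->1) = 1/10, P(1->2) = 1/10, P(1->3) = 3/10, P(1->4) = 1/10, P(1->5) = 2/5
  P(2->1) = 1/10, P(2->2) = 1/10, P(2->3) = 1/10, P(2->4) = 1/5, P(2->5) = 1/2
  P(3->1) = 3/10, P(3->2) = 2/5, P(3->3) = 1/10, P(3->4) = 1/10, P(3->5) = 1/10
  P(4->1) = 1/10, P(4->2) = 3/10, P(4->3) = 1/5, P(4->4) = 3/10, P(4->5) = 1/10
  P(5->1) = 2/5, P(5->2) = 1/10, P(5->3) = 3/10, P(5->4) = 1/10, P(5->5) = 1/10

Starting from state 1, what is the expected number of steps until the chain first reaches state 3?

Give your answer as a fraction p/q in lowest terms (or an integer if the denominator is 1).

Let h_i = expected steps to first reach 3 from state i.
Boundary: h_3 = 0.
First-step equations for the other states:
  h_1 = 1 + 1/10*h_1 + 1/10*h_2 + 3/10*h_3 + 1/10*h_4 + 2/5*h_5
  h_2 = 1 + 1/10*h_1 + 1/10*h_2 + 1/10*h_3 + 1/5*h_4 + 1/2*h_5
  h_4 = 1 + 1/10*h_1 + 3/10*h_2 + 1/5*h_3 + 3/10*h_4 + 1/10*h_5
  h_5 = 1 + 2/5*h_1 + 1/10*h_2 + 3/10*h_3 + 1/10*h_4 + 1/10*h_5

Substituting h_3 = 0 and rearranging gives the linear system (I - Q) h = 1:
  [9/10, -1/10, -1/10, -2/5] . (h_1, h_2, h_4, h_5) = 1
  [-1/10, 9/10, -1/5, -1/2] . (h_1, h_2, h_4, h_5) = 1
  [-1/10, -3/10, 7/10, -1/10] . (h_1, h_2, h_4, h_5) = 1
  [-2/5, -1/10, -1/10, 9/10] . (h_1, h_2, h_4, h_5) = 1

Solving yields:
  h_1 = 780/203
  h_2 = 950/203
  h_4 = 920/203
  h_5 = 780/203

Starting state is 1, so the expected hitting time is h_1 = 780/203.

Answer: 780/203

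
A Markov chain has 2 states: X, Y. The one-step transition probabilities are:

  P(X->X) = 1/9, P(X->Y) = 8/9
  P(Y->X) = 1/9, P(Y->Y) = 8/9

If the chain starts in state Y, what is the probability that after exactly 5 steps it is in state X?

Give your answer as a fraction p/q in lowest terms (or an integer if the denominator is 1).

Computing P^5 by repeated multiplication:
P^1 =
  X: [1/9, 8/9]
  Y: [1/9, 8/9]
P^2 =
  X: [1/9, 8/9]
  Y: [1/9, 8/9]
P^3 =
  X: [1/9, 8/9]
  Y: [1/9, 8/9]
P^4 =
  X: [1/9, 8/9]
  Y: [1/9, 8/9]
P^5 =
  X: [1/9, 8/9]
  Y: [1/9, 8/9]

(P^5)[Y -> X] = 1/9

Answer: 1/9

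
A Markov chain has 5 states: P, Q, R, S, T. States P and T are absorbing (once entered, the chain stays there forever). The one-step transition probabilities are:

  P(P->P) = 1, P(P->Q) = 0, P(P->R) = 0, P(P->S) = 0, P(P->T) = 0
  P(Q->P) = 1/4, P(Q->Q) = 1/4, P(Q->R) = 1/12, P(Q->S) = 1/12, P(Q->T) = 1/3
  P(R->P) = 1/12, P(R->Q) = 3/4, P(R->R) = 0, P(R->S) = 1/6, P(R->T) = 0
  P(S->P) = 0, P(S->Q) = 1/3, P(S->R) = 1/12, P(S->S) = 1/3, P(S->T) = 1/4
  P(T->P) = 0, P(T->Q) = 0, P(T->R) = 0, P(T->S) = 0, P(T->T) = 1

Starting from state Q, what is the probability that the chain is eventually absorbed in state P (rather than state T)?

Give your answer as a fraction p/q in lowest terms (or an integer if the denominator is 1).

Answer: 291/709

Derivation:
Let a_i = P(absorbed in P | start in state i).
Boundary conditions: a_P = 1, a_T = 0.
For each transient state i, a_i = sum_j P(i->j) * a_j:
  a_Q = 1/4*a_P + 1/4*a_Q + 1/12*a_R + 1/12*a_S + 1/3*a_T
  a_R = 1/12*a_P + 3/4*a_Q + 0*a_R + 1/6*a_S + 0*a_T
  a_S = 0*a_P + 1/3*a_Q + 1/12*a_R + 1/3*a_S + 1/4*a_T

Substituting a_P = 1 and a_T = 0, rearrange to (I - Q) a = r where r[i] = P(i -> P):
  [3/4, -1/12, -1/12] . (a_Q, a_R, a_S) = 1/4
  [-3/4, 1, -1/6] . (a_Q, a_R, a_S) = 1/12
  [-1/3, -1/12, 2/3] . (a_Q, a_R, a_S) = 0

Solving yields:
  a_Q = 291/709
  a_R = 308/709
  a_S = 184/709

Starting state is Q, so the absorption probability is a_Q = 291/709.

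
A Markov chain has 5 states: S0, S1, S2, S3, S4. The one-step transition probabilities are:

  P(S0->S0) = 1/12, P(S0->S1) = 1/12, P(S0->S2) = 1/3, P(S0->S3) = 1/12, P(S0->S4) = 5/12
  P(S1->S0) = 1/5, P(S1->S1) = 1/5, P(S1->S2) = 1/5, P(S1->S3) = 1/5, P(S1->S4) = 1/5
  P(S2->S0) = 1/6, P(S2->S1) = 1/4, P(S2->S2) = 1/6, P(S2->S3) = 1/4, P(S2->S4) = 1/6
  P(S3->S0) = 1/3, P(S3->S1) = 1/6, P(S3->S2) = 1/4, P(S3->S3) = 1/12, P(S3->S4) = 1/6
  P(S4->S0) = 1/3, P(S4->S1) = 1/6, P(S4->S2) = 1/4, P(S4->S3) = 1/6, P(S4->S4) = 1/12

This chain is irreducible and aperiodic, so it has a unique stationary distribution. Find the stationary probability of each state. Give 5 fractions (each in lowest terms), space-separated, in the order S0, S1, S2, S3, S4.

The stationary distribution satisfies pi = pi * P, i.e.:
  pi_S0 = 1/12*pi_S0 + 1/5*pi_S1 + 1/6*pi_S2 + 1/3*pi_S3 + 1/3*pi_S4
  pi_S1 = 1/12*pi_S0 + 1/5*pi_S1 + 1/4*pi_S2 + 1/6*pi_S3 + 1/6*pi_S4
  pi_S2 = 1/3*pi_S0 + 1/5*pi_S1 + 1/6*pi_S2 + 1/4*pi_S3 + 1/4*pi_S4
  pi_S3 = 1/12*pi_S0 + 1/5*pi_S1 + 1/4*pi_S2 + 1/12*pi_S3 + 1/6*pi_S4
  pi_S4 = 5/12*pi_S0 + 1/5*pi_S1 + 1/6*pi_S2 + 1/6*pi_S3 + 1/12*pi_S4
with normalization: pi_S0 + pi_S1 + pi_S2 + pi_S3 + pi_S4 = 1.

Using the first 4 balance equations plus normalization, the linear system A*pi = b is:
  [-11/12, 1/5, 1/6, 1/3, 1/3] . pi = 0
  [1/12, -4/5, 1/4, 1/6, 1/6] . pi = 0
  [1/3, 1/5, -5/6, 1/4, 1/4] . pi = 0
  [1/12, 1/5, 1/4, -11/12, 1/6] . pi = 0
  [1, 1, 1, 1, 1] . pi = 1

Solving yields:
  pi_S0 = 2460/11381
  pi_S1 = 1985/11381
  pi_S2 = 2724/11381
  pi_S3 = 23820/147953
  pi_S4 = 30936/147953

Verification (pi * P):
  2460/11381*1/12 + 1985/11381*1/5 + 2724/11381*1/6 + 23820/147953*1/3 + 30936/147953*1/3 = 2460/11381 = pi_S0  (ok)
  2460/11381*1/12 + 1985/11381*1/5 + 2724/11381*1/4 + 23820/147953*1/6 + 30936/147953*1/6 = 1985/11381 = pi_S1  (ok)
  2460/11381*1/3 + 1985/11381*1/5 + 2724/11381*1/6 + 23820/147953*1/4 + 30936/147953*1/4 = 2724/11381 = pi_S2  (ok)
  2460/11381*1/12 + 1985/11381*1/5 + 2724/11381*1/4 + 23820/147953*1/12 + 30936/147953*1/6 = 23820/147953 = pi_S3  (ok)
  2460/11381*5/12 + 1985/11381*1/5 + 2724/11381*1/6 + 23820/147953*1/6 + 30936/147953*1/12 = 30936/147953 = pi_S4  (ok)

Answer: 2460/11381 1985/11381 2724/11381 23820/147953 30936/147953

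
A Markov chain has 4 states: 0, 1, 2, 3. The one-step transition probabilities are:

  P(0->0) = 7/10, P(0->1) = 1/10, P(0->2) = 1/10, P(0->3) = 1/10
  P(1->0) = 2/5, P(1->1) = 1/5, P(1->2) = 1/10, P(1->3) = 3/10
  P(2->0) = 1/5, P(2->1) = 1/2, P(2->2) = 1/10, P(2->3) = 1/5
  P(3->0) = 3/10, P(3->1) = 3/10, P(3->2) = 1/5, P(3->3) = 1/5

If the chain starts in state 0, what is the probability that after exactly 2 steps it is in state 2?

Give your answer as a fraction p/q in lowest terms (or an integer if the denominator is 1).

Computing P^2 by repeated multiplication:
P^1 =
  0: [7/10, 1/10, 1/10, 1/10]
  1: [2/5, 1/5, 1/10, 3/10]
  2: [1/5, 1/2, 1/10, 1/5]
  3: [3/10, 3/10, 1/5, 1/5]
P^2 =
  0: [29/50, 17/100, 11/100, 7/50]
  1: [47/100, 11/50, 13/100, 9/50]
  2: [21/50, 23/100, 3/25, 23/100]
  3: [43/100, 1/4, 3/25, 1/5]

(P^2)[0 -> 2] = 11/100

Answer: 11/100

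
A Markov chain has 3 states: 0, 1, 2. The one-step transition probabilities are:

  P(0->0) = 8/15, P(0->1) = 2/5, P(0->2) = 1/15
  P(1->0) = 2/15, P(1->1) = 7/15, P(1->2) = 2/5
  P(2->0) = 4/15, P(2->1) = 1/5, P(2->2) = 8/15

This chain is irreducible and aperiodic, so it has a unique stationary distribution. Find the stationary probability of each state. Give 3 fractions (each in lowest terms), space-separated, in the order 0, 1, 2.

The stationary distribution satisfies pi = pi * P, i.e.:
  pi_0 = 8/15*pi_0 + 2/15*pi_1 + 4/15*pi_2
  pi_1 = 2/5*pi_0 + 7/15*pi_1 + 1/5*pi_2
  pi_2 = 1/15*pi_0 + 2/5*pi_1 + 8/15*pi_2
with normalization: pi_0 + pi_1 + pi_2 = 1.

Using the first 2 balance equations plus normalization, the linear system A*pi = b is:
  [-7/15, 2/15, 4/15] . pi = 0
  [2/5, -8/15, 1/5] . pi = 0
  [1, 1, 1] . pi = 1

Solving yields:
  pi_0 = 38/127
  pi_1 = 45/127
  pi_2 = 44/127

Verification (pi * P):
  38/127*8/15 + 45/127*2/15 + 44/127*4/15 = 38/127 = pi_0  (ok)
  38/127*2/5 + 45/127*7/15 + 44/127*1/5 = 45/127 = pi_1  (ok)
  38/127*1/15 + 45/127*2/5 + 44/127*8/15 = 44/127 = pi_2  (ok)

Answer: 38/127 45/127 44/127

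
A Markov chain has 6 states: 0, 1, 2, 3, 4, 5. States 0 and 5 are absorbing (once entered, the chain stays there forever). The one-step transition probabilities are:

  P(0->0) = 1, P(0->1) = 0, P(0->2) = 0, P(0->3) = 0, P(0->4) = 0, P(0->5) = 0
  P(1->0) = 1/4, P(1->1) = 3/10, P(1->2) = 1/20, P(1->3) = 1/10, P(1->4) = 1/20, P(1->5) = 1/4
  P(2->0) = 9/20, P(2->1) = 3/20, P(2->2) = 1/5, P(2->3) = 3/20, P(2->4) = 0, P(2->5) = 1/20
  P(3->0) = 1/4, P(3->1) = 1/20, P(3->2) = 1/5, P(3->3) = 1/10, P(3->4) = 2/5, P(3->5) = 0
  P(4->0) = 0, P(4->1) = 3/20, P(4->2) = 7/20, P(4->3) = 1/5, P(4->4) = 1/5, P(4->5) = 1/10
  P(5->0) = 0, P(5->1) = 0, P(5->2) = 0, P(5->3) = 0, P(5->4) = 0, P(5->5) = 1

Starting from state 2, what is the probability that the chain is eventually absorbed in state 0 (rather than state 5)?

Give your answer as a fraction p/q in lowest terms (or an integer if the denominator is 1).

Answer: 39309/48077

Derivation:
Let a_i = P(absorbed in 0 | start in state i).
Boundary conditions: a_0 = 1, a_5 = 0.
For each transient state i, a_i = sum_j P(i->j) * a_j:
  a_1 = 1/4*a_0 + 3/10*a_1 + 1/20*a_2 + 1/10*a_3 + 1/20*a_4 + 1/4*a_5
  a_2 = 9/20*a_0 + 3/20*a_1 + 1/5*a_2 + 3/20*a_3 + 0*a_4 + 1/20*a_5
  a_3 = 1/4*a_0 + 1/20*a_1 + 1/5*a_2 + 1/10*a_3 + 2/5*a_4 + 0*a_5
  a_4 = 0*a_0 + 3/20*a_1 + 7/20*a_2 + 1/5*a_3 + 1/5*a_4 + 1/10*a_5

Substituting a_0 = 1 and a_5 = 0, rearrange to (I - Q) a = r where r[i] = P(i -> 0):
  [7/10, -1/20, -1/10, -1/20] . (a_1, a_2, a_3, a_4) = 1/4
  [-3/20, 4/5, -3/20, 0] . (a_1, a_2, a_3, a_4) = 9/20
  [-1/20, -1/5, 9/10, -2/5] . (a_1, a_2, a_3, a_4) = 1/4
  [-3/20, -7/20, -1/5, 4/5] . (a_1, a_2, a_3, a_4) = 0

Solving yields:
  a_1 = 27647/48077
  a_2 = 39309/48077
  a_3 = 37770/48077
  a_4 = 31824/48077

Starting state is 2, so the absorption probability is a_2 = 39309/48077.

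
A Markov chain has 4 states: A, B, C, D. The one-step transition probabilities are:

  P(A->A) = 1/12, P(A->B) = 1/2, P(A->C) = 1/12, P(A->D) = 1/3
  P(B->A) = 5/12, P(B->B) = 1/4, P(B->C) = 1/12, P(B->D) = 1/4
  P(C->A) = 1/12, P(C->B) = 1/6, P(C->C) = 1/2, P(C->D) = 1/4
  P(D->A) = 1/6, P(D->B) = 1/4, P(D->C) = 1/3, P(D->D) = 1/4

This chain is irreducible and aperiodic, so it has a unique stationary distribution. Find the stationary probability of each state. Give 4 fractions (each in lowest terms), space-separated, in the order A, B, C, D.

Answer: 91/459 383/1377 118/459 367/1377

Derivation:
The stationary distribution satisfies pi = pi * P, i.e.:
  pi_A = 1/12*pi_A + 5/12*pi_B + 1/12*pi_C + 1/6*pi_D
  pi_B = 1/2*pi_A + 1/4*pi_B + 1/6*pi_C + 1/4*pi_D
  pi_C = 1/12*pi_A + 1/12*pi_B + 1/2*pi_C + 1/3*pi_D
  pi_D = 1/3*pi_A + 1/4*pi_B + 1/4*pi_C + 1/4*pi_D
with normalization: pi_A + pi_B + pi_C + pi_D = 1.

Using the first 3 balance equations plus normalization, the linear system A*pi = b is:
  [-11/12, 5/12, 1/12, 1/6] . pi = 0
  [1/2, -3/4, 1/6, 1/4] . pi = 0
  [1/12, 1/12, -1/2, 1/3] . pi = 0
  [1, 1, 1, 1] . pi = 1

Solving yields:
  pi_A = 91/459
  pi_B = 383/1377
  pi_C = 118/459
  pi_D = 367/1377

Verification (pi * P):
  91/459*1/12 + 383/1377*5/12 + 118/459*1/12 + 367/1377*1/6 = 91/459 = pi_A  (ok)
  91/459*1/2 + 383/1377*1/4 + 118/459*1/6 + 367/1377*1/4 = 383/1377 = pi_B  (ok)
  91/459*1/12 + 383/1377*1/12 + 118/459*1/2 + 367/1377*1/3 = 118/459 = pi_C  (ok)
  91/459*1/3 + 383/1377*1/4 + 118/459*1/4 + 367/1377*1/4 = 367/1377 = pi_D  (ok)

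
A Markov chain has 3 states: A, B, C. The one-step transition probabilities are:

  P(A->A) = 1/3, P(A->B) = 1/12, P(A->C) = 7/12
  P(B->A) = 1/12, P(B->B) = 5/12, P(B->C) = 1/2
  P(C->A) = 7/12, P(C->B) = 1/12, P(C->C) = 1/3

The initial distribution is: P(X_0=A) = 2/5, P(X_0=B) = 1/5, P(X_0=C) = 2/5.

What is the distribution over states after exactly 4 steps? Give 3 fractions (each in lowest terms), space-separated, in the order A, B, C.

Answer: 4793/11520 17/135 15829/34560

Derivation:
Propagating the distribution step by step (d_{t+1} = d_t * P):
d_0 = (A=2/5, B=1/5, C=2/5)
  d_1[A] = 2/5*1/3 + 1/5*1/12 + 2/5*7/12 = 23/60
  d_1[B] = 2/5*1/12 + 1/5*5/12 + 2/5*1/12 = 3/20
  d_1[C] = 2/5*7/12 + 1/5*1/2 + 2/5*1/3 = 7/15
d_1 = (A=23/60, B=3/20, C=7/15)
  d_2[A] = 23/60*1/3 + 3/20*1/12 + 7/15*7/12 = 33/80
  d_2[B] = 23/60*1/12 + 3/20*5/12 + 7/15*1/12 = 2/15
  d_2[C] = 23/60*7/12 + 3/20*1/2 + 7/15*1/3 = 109/240
d_2 = (A=33/80, B=2/15, C=109/240)
  d_3[A] = 33/80*1/3 + 2/15*1/12 + 109/240*7/12 = 397/960
  d_3[B] = 33/80*1/12 + 2/15*5/12 + 109/240*1/12 = 23/180
  d_3[C] = 33/80*7/12 + 2/15*1/2 + 109/240*1/3 = 1321/2880
d_3 = (A=397/960, B=23/180, C=1321/2880)
  d_4[A] = 397/960*1/3 + 23/180*1/12 + 1321/2880*7/12 = 4793/11520
  d_4[B] = 397/960*1/12 + 23/180*5/12 + 1321/2880*1/12 = 17/135
  d_4[C] = 397/960*7/12 + 23/180*1/2 + 1321/2880*1/3 = 15829/34560
d_4 = (A=4793/11520, B=17/135, C=15829/34560)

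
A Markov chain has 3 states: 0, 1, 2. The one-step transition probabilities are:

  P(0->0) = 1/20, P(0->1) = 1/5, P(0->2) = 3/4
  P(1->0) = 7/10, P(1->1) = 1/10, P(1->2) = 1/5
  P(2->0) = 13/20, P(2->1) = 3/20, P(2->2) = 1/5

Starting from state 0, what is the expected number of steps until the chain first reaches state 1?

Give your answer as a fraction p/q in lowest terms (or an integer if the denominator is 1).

Answer: 620/109

Derivation:
Let h_i = expected steps to first reach 1 from state i.
Boundary: h_1 = 0.
First-step equations for the other states:
  h_0 = 1 + 1/20*h_0 + 1/5*h_1 + 3/4*h_2
  h_2 = 1 + 13/20*h_0 + 3/20*h_1 + 1/5*h_2

Substituting h_1 = 0 and rearranging gives the linear system (I - Q) h = 1:
  [19/20, -3/4] . (h_0, h_2) = 1
  [-13/20, 4/5] . (h_0, h_2) = 1

Solving yields:
  h_0 = 620/109
  h_2 = 640/109

Starting state is 0, so the expected hitting time is h_0 = 620/109.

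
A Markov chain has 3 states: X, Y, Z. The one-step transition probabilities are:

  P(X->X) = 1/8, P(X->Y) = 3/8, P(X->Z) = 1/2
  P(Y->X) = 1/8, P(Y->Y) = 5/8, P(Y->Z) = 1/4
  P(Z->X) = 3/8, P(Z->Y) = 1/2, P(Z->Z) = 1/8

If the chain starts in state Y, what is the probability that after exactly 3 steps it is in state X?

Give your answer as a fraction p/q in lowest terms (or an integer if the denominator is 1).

Computing P^3 by repeated multiplication:
P^1 =
  X: [1/8, 3/8, 1/2]
  Y: [1/8, 5/8, 1/4]
  Z: [3/8, 1/2, 1/8]
P^2 =
  X: [1/4, 17/32, 7/32]
  Y: [3/16, 9/16, 1/4]
  Z: [5/32, 33/64, 21/64]
P^3 =
  X: [23/128, 137/256, 73/256]
  Y: [3/16, 35/64, 17/64]
  Z: [53/256, 279/512, 127/512]

(P^3)[Y -> X] = 3/16

Answer: 3/16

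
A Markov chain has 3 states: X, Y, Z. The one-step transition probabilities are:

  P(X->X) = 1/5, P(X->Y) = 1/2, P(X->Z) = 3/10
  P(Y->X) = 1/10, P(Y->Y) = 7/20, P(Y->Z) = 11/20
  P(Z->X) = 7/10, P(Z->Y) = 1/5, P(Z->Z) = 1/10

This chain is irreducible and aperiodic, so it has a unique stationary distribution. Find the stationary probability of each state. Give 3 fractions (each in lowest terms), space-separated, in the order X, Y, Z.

Answer: 95/291 34/97 94/291

Derivation:
The stationary distribution satisfies pi = pi * P, i.e.:
  pi_X = 1/5*pi_X + 1/10*pi_Y + 7/10*pi_Z
  pi_Y = 1/2*pi_X + 7/20*pi_Y + 1/5*pi_Z
  pi_Z = 3/10*pi_X + 11/20*pi_Y + 1/10*pi_Z
with normalization: pi_X + pi_Y + pi_Z = 1.

Using the first 2 balance equations plus normalization, the linear system A*pi = b is:
  [-4/5, 1/10, 7/10] . pi = 0
  [1/2, -13/20, 1/5] . pi = 0
  [1, 1, 1] . pi = 1

Solving yields:
  pi_X = 95/291
  pi_Y = 34/97
  pi_Z = 94/291

Verification (pi * P):
  95/291*1/5 + 34/97*1/10 + 94/291*7/10 = 95/291 = pi_X  (ok)
  95/291*1/2 + 34/97*7/20 + 94/291*1/5 = 34/97 = pi_Y  (ok)
  95/291*3/10 + 34/97*11/20 + 94/291*1/10 = 94/291 = pi_Z  (ok)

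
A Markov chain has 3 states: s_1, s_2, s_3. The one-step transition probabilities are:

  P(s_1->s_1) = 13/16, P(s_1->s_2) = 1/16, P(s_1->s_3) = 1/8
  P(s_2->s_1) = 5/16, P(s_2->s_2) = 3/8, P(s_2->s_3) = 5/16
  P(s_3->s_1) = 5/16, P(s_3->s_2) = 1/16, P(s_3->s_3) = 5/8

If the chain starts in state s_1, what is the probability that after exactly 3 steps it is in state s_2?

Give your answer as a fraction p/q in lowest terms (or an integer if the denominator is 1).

Computing P^3 by repeated multiplication:
P^1 =
  s_1: [13/16, 1/16, 1/8]
  s_2: [5/16, 3/8, 5/16]
  s_3: [5/16, 1/16, 5/8]
P^2 =
  s_1: [23/32, 21/256, 51/256]
  s_2: [15/32, 23/128, 45/128]
  s_3: [15/32, 21/256, 115/256]
P^3 =
  s_1: [43/64, 361/4096, 983/4096]
  s_2: [35/64, 243/2048, 685/2048]
  s_3: [35/64, 361/4096, 1495/4096]

(P^3)[s_1 -> s_2] = 361/4096

Answer: 361/4096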